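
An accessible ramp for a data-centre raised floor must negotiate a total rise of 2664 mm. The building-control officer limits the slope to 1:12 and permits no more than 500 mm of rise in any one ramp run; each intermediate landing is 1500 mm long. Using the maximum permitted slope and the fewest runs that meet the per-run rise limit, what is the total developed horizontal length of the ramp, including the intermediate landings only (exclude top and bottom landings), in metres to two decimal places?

2664 / 500 = 5.328 → round up to 6 ramp runs. That means 5 intermediate landings.
Horizontal run for 2664 mm of rise at 1:12 is 2664 × 12 = 31968 mm.
Intermediate landings: 5 × 1500 = 7500 mm.
Developed length = 31968 + 7500 = 39468 mm.
= 39.47 m.

39.47 m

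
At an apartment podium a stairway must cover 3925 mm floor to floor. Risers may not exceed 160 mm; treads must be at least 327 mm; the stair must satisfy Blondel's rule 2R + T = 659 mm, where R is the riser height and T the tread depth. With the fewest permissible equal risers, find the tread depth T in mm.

345 mm

At most 160 each: 3925/160 = 24.53, giving 25 risers.
Each riser is 3925/25 = 157 mm (≤ 160 mm).
T = 659 − 2·157 = 345 mm, which satisfies the 327 mm minimum.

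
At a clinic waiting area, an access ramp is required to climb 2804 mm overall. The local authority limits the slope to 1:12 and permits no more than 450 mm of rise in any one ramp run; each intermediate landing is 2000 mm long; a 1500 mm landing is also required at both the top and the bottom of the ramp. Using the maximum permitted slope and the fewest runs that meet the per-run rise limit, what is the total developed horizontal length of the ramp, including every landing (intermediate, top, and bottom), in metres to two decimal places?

48.65 m

2804 / 450 = 6.231 → round up to 7 ramp runs. That means 6 intermediate landings.
Horizontal run for 2804 mm of rise at 1:12 is 2804 × 12 = 33648 mm.
6 intermediate landings contribute 6 × 2000 = 12000 mm.
Top and bottom landings: 2 × 1500 = 3000 mm.
Total = 33648 + 12000 + 3000 = 48648 mm.
= 48.65 m.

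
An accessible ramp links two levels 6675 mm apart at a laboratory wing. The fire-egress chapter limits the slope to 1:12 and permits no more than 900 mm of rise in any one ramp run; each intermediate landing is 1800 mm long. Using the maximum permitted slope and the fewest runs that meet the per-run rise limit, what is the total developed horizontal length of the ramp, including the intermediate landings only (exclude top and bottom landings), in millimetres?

92700 mm

At most 900 each: 6675/900 = 7.42, giving 8 ramp runs. That means 7 intermediate landings.
Horizontal run for 6675 mm of rise at 1:12 is 6675 × 12 = 80100 mm.
7 intermediate landings contribute 7 × 1800 = 12600 mm.
Developed length = 80100 + 12600 = 92700 mm.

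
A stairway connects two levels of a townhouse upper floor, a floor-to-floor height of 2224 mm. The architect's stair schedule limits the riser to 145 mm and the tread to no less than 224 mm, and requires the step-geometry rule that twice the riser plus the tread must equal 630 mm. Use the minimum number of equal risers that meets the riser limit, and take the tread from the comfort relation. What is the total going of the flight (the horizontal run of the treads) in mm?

5280 mm

2224 / 145 = 15.338 → round up to 16 risers.
Each riser is 2224/16 = 139 mm (≤ 145 mm).
Tread T = 630 − 2 × 139 = 352 mm (≥ 224 mm).
16 risers give 15 treads; going = 15 × 352 = 5280 mm.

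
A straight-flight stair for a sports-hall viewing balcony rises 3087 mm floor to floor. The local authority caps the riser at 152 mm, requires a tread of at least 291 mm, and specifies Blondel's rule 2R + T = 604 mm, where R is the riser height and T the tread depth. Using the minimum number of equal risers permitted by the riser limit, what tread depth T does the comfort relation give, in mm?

At most 152 each: 3087/152 = 20.31, giving 21 risers.
Riser R = 3087 / 21 = 147 mm, within the 152 mm limit.
T = 604 − 2·147 = 310 mm, which satisfies the 291 mm minimum.

310 mm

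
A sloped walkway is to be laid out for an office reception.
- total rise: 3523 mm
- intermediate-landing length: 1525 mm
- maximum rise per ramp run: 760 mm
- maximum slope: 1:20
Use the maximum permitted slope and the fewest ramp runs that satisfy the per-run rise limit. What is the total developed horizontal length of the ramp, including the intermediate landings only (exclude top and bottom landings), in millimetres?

76560 mm

3523 / 760 = 4.64, so 5 ramp runs are needed. That means 4 intermediate landings.
Horizontal run for 3523 mm of rise at 1:20 is 3523 × 20 = 70460 mm.
Intermediate landings: 4 × 1525 = 6100 mm.
Developed length = 70460 + 6100 = 76560 mm.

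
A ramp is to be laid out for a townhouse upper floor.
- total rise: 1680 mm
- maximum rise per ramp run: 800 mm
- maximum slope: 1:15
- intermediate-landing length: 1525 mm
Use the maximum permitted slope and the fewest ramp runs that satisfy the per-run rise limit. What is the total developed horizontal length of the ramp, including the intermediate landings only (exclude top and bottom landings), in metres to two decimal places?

28.25 m

1680 / 800 = 2.10, so 3 ramp runs are needed. That means 2 intermediate landings.
Horizontal run for 1680 mm of rise at 1:15 is 1680 × 15 = 25200 mm.
Intermediate landings: 2 × 1525 = 3050 mm.
Developed length = 25200 + 3050 = 28250 mm.
= 28.25 m.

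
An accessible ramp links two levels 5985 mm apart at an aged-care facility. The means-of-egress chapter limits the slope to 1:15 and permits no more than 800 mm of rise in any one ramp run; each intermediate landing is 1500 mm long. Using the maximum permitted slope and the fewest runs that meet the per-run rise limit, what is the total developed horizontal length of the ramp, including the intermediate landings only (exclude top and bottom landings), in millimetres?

5985 / 800 = 7.481 → round up to 8 ramp runs. That means 7 intermediate landings.
Horizontal run for 5985 mm of rise at 1:15 is 5985 × 15 = 89775 mm.
Intermediate landings: 7 × 1500 = 10500 mm.
Total developed length = 89775 + 10500 = 100275 mm.

100275 mm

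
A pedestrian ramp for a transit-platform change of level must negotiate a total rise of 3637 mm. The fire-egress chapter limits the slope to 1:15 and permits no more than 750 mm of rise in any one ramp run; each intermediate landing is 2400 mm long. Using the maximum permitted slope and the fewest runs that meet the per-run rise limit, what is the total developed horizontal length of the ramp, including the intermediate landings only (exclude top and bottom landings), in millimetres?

64155 mm

At most 750 each: 3637/750 = 4.85, giving 5 ramp runs. That means 4 intermediate landings.
Horizontal run for 3637 mm of rise at 1:15 is 3637 × 15 = 54555 mm.
4 intermediate landings contribute 4 × 2400 = 9600 mm.
Total developed length = 54555 + 9600 = 64155 mm.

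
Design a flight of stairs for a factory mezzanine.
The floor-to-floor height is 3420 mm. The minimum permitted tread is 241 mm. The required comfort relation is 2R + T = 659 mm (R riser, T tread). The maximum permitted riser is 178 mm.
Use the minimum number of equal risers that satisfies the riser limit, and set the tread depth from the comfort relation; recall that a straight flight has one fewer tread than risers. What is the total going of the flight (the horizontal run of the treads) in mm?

At most 178 each: 3420/178 = 19.21, giving 20 risers.
R = 3420 ÷ 20 = 171 mm.
T = 659 − 2·171 = 317 mm, which satisfies the 241 mm minimum.
20 risers give 19 treads; going = 19 × 317 = 6023 mm.

6023 mm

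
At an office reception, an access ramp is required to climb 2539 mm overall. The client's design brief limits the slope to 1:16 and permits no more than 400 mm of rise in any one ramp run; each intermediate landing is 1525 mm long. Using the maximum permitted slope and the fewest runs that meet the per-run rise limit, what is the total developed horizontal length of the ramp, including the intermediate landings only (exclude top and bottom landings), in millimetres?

2539 / 400 = 6.348 → round up to 7 ramp runs. That means 6 intermediate landings.
Horizontal run for 2539 mm of rise at 1:16 is 2539 × 16 = 40624 mm.
6 intermediate landings contribute 6 × 1525 = 9150 mm.
Total developed length = 40624 + 9150 = 49774 mm.

49774 mm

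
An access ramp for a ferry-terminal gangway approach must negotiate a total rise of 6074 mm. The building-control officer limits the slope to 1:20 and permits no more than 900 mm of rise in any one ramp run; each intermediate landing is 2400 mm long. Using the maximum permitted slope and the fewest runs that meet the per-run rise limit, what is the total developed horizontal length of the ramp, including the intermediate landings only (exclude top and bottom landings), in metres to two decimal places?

135.88 m

At most 900 each: 6074/900 = 6.75, giving 7 ramp runs. That means 6 intermediate landings.
Ramp run (horizontal) at 1:20: 6074 × 20 = 121480 mm.
Intermediate landings: 6 × 2400 = 14400 mm.
Total developed length = 121480 + 14400 = 135880 mm.
= 135.88 m.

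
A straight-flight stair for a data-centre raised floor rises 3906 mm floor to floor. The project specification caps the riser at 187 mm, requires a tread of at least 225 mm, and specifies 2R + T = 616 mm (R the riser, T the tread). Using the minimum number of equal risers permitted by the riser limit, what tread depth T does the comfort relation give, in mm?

3906 / 187 = 20.89, so 21 risers are needed.
Riser R = 3906 / 21 = 186 mm, within the 187 mm limit.
From 2R + T = 616: T = 616 − 372 = 244 mm.

244 mm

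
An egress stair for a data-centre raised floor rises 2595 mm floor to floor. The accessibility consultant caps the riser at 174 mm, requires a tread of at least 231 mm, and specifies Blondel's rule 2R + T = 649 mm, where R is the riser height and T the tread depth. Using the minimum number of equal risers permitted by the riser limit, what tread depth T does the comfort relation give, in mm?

2595 / 174 = 14.914 → round up to 15 risers.
Each riser is 2595/15 = 173 mm (≤ 174 mm).
Tread T = 649 − 2 × 173 = 303 mm (≥ 231 mm).

303 mm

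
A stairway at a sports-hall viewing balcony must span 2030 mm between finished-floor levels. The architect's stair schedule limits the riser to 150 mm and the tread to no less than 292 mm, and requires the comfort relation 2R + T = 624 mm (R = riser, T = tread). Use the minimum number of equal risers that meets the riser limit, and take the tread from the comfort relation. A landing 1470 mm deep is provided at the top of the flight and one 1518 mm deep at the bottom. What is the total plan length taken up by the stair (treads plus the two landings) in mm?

7330 mm

2030 / 150 = 13.53, so 14 risers are needed.
Riser R = 2030 / 14 = 145 mm, within the 150 mm limit.
Tread T = 624 − 2 × 145 = 334 mm (≥ 292 mm).
14 risers give 13 treads; going = 13 × 334 = 4342 mm.
Enclosure = 4342 + 1470 + 1518 = 7330 mm.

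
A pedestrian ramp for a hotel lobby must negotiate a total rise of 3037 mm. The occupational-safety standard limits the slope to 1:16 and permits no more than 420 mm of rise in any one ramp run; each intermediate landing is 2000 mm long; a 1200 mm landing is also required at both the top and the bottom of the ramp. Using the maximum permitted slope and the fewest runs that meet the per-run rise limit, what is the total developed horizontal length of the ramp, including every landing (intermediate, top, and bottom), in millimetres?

64992 mm

3037 / 420 = 7.23, so 8 ramp runs are needed. That means 7 intermediate landings.
Horizontal run for 3037 mm of rise at 1:16 is 3037 × 16 = 48592 mm.
7 intermediate landings contribute 7 × 2000 = 14000 mm.
Top and bottom landings: 2 × 1200 = 2400 mm.
Total = 48592 + 14000 + 2400 = 64992 mm.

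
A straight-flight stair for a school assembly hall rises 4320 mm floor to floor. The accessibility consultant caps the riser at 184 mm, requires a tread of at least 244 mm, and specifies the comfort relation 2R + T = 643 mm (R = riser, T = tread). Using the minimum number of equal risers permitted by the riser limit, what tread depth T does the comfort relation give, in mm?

283 mm

4320 / 184 = 23.478 → round up to 24 risers.
Riser R = 4320 / 24 = 180 mm, within the 184 mm limit.
T = 643 − 2·180 = 283 mm, which satisfies the 244 mm minimum.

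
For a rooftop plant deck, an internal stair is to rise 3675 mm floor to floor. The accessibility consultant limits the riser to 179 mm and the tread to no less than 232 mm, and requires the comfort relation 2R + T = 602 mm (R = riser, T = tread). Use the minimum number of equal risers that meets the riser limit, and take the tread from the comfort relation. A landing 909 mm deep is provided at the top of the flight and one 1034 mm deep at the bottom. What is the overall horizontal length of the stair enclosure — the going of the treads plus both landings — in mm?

3675 / 179 = 20.531 → round up to 21 risers.
R = 3675 ÷ 21 = 175 mm.
Tread T = 602 − 2 × 175 = 252 mm (≥ 232 mm).
21 risers give 20 treads; going = 20 × 252 = 5040 mm.
Enclosure = 5040 + 909 + 1034 = 6983 mm.

6983 mm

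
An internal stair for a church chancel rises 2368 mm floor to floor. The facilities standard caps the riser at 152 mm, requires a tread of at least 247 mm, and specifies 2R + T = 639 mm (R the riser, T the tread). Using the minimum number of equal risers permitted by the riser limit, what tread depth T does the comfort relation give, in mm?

At most 152 each: 2368/152 = 15.58, giving 16 risers.
R = 2368 ÷ 16 = 148 mm.
Tread T = 639 − 2 × 148 = 343 mm (≥ 247 mm).

343 mm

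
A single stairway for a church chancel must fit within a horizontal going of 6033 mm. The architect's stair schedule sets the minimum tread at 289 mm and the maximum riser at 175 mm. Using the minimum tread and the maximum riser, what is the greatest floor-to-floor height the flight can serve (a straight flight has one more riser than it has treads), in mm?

3675 mm

Treads that fit: ⌊6033 / 289⌋ = 20.
Risers = treads + 1 = 21.
Maximum height = 21 × 175 = 3675 mm.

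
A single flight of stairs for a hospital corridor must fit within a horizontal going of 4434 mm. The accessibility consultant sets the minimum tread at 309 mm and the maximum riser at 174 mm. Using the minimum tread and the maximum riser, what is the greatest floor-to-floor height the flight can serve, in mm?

Treads that fit: ⌊4434 / 309⌋ = 14.
Risers = treads + 1 = 15.
Maximum height = 15 × 174 = 2610 mm.

2610 mm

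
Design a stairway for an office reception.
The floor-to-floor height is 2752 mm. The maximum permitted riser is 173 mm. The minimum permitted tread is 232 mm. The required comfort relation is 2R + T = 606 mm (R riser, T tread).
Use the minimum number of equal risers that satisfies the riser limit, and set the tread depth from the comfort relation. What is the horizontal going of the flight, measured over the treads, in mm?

3930 mm

2752 / 173 = 15.91, so 16 risers are needed.
R = 2752 ÷ 16 = 172 mm.
Tread T = 606 − 2 × 172 = 262 mm (≥ 232 mm).
Going = (16 − 1) × 262 = 3930 mm.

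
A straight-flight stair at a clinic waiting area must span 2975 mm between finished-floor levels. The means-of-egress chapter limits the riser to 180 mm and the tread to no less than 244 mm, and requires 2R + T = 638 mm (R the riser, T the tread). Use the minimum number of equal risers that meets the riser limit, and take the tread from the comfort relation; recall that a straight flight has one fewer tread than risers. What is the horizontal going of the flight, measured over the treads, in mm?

⌈2975/180⌉ = 17 risers.
R = 2975 ÷ 17 = 175 mm.
From 2R + T = 638: T = 638 − 350 = 288 mm.
17 risers give 16 treads; going = 16 × 288 = 4608 mm.

4608 mm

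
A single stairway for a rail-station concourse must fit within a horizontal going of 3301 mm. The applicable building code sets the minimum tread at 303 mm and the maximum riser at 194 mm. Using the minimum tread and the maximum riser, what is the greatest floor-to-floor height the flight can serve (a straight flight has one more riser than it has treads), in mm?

Treads that fit: ⌊3301 / 303⌋ = 10.
Risers = treads + 1 = 11.
Maximum height = 11 × 194 = 2134 mm.

2134 mm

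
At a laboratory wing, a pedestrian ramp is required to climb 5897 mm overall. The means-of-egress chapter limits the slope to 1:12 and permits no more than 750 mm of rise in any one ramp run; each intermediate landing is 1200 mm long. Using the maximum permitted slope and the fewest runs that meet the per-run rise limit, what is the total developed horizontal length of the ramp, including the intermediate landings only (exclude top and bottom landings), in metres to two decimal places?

5897 / 750 = 7.863 → round up to 8 ramp runs. That means 7 intermediate landings.
Horizontal run for 5897 mm of rise at 1:12 is 5897 × 12 = 70764 mm.
7 intermediate landings contribute 7 × 1200 = 8400 mm.
Developed length = 70764 + 8400 = 79164 mm.
= 79.16 m.

79.16 m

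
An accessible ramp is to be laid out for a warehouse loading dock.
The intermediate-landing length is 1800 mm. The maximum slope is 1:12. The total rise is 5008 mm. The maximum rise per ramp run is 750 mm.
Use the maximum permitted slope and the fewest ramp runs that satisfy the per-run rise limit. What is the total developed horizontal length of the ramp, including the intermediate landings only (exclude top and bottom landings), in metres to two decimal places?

70.90 m

5008 / 750 = 6.68, so 7 ramp runs are needed. That means 6 intermediate landings.
Ramp run (horizontal) at 1:12: 5008 × 12 = 60096 mm.
Intermediate landings: 6 × 1800 = 10800 mm.
Total developed length = 60096 + 10800 = 70896 mm.
= 70.90 m.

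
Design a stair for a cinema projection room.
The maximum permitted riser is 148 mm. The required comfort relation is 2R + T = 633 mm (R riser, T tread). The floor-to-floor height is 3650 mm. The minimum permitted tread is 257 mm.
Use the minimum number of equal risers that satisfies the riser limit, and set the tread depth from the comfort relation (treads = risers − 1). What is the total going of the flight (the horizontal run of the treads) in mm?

3650 / 148 = 24.662 → round up to 25 risers.
Riser R = 3650 / 25 = 146 mm, within the 148 mm limit.
From 2R + T = 633: T = 633 − 292 = 341 mm.
Going = (25 − 1) × 341 = 8184 mm.

8184 mm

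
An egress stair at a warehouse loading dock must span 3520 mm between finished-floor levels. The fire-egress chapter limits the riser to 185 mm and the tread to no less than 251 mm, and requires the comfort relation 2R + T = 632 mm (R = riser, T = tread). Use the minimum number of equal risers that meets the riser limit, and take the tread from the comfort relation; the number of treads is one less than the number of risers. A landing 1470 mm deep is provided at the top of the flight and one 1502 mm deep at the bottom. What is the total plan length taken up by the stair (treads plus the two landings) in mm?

3520 / 185 = 19.027 → round up to 20 risers.
R = 3520 ÷ 20 = 176 mm.
T = 632 − 2·176 = 280 mm, which satisfies the 251 mm minimum.
Treads = 20 − 1 = 19; going = 19 × 280 = 5320 mm.
Enclosure = 5320 + 1470 + 1502 = 8292 mm.

8292 mm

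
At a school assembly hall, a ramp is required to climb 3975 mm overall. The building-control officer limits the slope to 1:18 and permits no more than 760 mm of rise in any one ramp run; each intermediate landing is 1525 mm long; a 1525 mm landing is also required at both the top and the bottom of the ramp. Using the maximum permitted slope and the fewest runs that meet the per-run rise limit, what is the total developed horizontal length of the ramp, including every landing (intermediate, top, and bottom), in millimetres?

3975 / 760 = 5.230 → round up to 6 ramp runs. That means 5 intermediate landings.
Ramp run (horizontal) at 1:18: 3975 × 18 = 71550 mm.
Intermediate landings: 5 × 1525 = 7625 mm.
Top and bottom landings: 2 × 1525 = 3050 mm.
Total = 71550 + 7625 + 3050 = 82225 mm.

82225 mm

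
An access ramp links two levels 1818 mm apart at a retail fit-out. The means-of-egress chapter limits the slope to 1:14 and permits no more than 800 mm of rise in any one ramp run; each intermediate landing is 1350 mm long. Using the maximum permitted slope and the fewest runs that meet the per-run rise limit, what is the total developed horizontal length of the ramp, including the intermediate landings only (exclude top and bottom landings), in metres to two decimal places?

⌈1818/800⌉ = 3 ramp runs. That means 2 intermediate landings.
Horizontal run for 1818 mm of rise at 1:14 is 1818 × 14 = 25452 mm.
Intermediate landings: 2 × 1350 = 2700 mm.
Developed length = 25452 + 2700 = 28152 mm.
= 28.15 m.

28.15 m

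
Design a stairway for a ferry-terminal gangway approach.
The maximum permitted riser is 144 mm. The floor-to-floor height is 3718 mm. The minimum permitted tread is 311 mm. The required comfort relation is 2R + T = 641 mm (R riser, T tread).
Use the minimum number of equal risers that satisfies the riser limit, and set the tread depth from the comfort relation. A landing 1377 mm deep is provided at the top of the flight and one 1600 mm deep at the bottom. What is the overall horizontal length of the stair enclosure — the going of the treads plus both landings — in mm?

11852 mm

3718 / 144 = 25.82, so 26 risers are needed.
R = 3718 ÷ 26 = 143 mm.
From 2R + T = 641: T = 641 − 286 = 355 mm.
Treads = 26 − 1 = 25; going = 25 × 355 = 8875 mm.
Add landings: 8875 + 1377 + 1600 = 11852 mm.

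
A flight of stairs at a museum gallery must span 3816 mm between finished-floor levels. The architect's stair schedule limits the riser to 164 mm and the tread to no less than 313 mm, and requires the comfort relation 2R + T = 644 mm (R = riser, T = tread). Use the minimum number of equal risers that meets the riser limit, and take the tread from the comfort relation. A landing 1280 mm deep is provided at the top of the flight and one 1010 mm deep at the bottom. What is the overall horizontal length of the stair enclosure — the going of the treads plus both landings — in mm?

3816 / 164 = 23.27, so 24 risers are needed.
R = 3816 ÷ 24 = 159 mm.
Tread T = 644 − 2 × 159 = 326 mm (≥ 313 mm).
Going = (24 − 1) × 326 = 7498 mm.
Add landings: 7498 + 1280 + 1010 = 9788 mm.

9788 mm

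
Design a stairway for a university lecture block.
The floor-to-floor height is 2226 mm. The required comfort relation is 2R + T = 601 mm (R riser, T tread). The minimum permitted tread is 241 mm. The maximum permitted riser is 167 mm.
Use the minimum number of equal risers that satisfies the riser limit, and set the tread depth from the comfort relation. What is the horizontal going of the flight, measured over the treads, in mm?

3679 mm

At most 167 each: 2226/167 = 13.33, giving 14 risers.
Riser R = 2226 / 14 = 159 mm, within the 167 mm limit.
Tread T = 601 − 2 × 159 = 283 mm (≥ 241 mm).
14 risers give 13 treads; going = 13 × 283 = 3679 mm.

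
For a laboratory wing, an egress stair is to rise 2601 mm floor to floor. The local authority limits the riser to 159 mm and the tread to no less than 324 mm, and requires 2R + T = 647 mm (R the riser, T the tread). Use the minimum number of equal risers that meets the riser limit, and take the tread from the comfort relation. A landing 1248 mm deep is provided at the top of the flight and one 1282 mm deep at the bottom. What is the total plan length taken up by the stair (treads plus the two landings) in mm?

7986 mm

2601 / 159 = 16.358 → round up to 17 risers.
R = 2601 ÷ 17 = 153 mm.
T = 647 − 2·153 = 341 mm, which satisfies the 324 mm minimum.
17 risers give 16 treads; going = 16 × 341 = 5456 mm.
Add landings: 5456 + 1248 + 1282 = 7986 mm.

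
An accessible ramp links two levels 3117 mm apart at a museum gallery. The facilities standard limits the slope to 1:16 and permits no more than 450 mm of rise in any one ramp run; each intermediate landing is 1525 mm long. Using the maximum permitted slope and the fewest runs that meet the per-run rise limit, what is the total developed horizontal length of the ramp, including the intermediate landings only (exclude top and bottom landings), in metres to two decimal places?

59.02 m

3117 / 450 = 6.93, so 7 ramp runs are needed. That means 6 intermediate landings.
Ramp run (horizontal) at 1:16: 3117 × 16 = 49872 mm.
6 intermediate landings contribute 6 × 1525 = 9150 mm.
Developed length = 49872 + 9150 = 59022 mm.
= 59.02 m.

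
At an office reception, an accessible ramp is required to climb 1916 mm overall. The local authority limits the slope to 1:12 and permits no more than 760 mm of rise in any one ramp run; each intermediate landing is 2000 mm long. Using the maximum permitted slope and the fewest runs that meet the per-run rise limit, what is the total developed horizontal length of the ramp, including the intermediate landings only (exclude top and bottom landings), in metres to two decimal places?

26.99 m

⌈1916/760⌉ = 3 ramp runs. That means 2 intermediate landings.
Horizontal run for 1916 mm of rise at 1:12 is 1916 × 12 = 22992 mm.
Intermediate landings: 2 × 2000 = 4000 mm.
Total developed length = 22992 + 4000 = 26992 mm.
= 26.99 m.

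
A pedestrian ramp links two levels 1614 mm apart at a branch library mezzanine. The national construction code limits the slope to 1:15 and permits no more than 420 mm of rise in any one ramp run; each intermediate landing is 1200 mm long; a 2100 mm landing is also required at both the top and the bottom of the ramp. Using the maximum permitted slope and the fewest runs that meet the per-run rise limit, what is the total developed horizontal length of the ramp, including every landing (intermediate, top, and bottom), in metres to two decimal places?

At most 420 each: 1614/420 = 3.84, giving 4 ramp runs. That means 3 intermediate landings.
Horizontal run for 1614 mm of rise at 1:15 is 1614 × 15 = 24210 mm.
Intermediate landings: 3 × 1200 = 3600 mm.
Top and bottom landings: 2 × 2100 = 4200 mm.
Total = 24210 + 3600 + 4200 = 32010 mm.
= 32.01 m.

32.01 m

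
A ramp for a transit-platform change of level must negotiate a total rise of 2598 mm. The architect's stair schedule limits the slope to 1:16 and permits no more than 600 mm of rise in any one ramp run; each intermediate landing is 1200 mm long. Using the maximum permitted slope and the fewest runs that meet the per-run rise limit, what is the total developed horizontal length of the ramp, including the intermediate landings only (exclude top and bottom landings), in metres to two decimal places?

⌈2598/600⌉ = 5 ramp runs. That means 4 intermediate landings.
Horizontal run for 2598 mm of rise at 1:16 is 2598 × 16 = 41568 mm.
Intermediate landings: 4 × 1200 = 4800 mm.
Total developed length = 41568 + 4800 = 46368 mm.
= 46.37 m.

46.37 m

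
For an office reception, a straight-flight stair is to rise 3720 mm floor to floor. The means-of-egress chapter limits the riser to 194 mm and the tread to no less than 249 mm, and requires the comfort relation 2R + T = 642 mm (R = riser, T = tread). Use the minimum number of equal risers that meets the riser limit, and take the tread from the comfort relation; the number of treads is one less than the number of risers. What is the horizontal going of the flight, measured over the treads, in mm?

5130 mm

At most 194 each: 3720/194 = 19.18, giving 20 risers.
Riser R = 3720 / 20 = 186 mm, within the 194 mm limit.
Tread T = 642 − 2 × 186 = 270 mm (≥ 249 mm).
20 risers give 19 treads; going = 19 × 270 = 5130 mm.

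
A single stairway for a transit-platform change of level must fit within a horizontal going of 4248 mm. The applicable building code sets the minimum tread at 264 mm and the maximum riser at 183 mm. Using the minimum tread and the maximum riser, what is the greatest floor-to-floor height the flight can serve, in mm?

4248 / 264 = 16.09, so 16 treads fit.
Risers = treads + 1 = 17.
Maximum height = 17 × 183 = 3111 mm.

3111 mm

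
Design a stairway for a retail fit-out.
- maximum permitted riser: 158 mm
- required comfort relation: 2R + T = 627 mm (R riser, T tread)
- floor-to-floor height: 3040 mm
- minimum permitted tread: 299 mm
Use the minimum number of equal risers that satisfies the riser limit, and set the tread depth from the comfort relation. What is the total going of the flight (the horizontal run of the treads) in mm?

3040 / 158 = 19.24, so 20 risers are needed.
R = 3040 ÷ 20 = 152 mm.
T = 627 − 2·152 = 323 mm, which satisfies the 299 mm minimum.
Treads = 20 − 1 = 19; going = 19 × 323 = 6137 mm.

6137 mm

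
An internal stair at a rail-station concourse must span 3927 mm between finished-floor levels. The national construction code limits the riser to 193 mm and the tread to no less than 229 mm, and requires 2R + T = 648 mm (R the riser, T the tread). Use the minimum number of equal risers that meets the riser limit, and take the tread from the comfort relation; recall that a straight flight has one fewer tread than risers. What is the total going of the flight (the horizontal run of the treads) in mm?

3927 / 193 = 20.35, so 21 risers are needed.
Each riser is 3927/21 = 187 mm (≤ 193 mm).
Tread T = 648 − 2 × 187 = 274 mm (≥ 229 mm).
21 risers give 20 treads; going = 20 × 274 = 5480 mm.

5480 mm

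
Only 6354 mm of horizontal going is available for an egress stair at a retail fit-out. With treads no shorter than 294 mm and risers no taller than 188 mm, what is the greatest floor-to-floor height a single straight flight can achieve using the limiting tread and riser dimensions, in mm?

4136 mm

6354 / 294 = 21.61, so 21 treads fit.
Risers = treads + 1 = 22.
Maximum height = 22 × 188 = 4136 mm.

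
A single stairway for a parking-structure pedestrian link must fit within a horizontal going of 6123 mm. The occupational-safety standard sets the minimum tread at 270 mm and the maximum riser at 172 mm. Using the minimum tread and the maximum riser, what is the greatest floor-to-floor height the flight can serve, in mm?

6123 / 270 = 22.68, so 22 treads fit.
Risers = treads + 1 = 23.
Maximum height = 23 × 172 = 3956 mm.

3956 mm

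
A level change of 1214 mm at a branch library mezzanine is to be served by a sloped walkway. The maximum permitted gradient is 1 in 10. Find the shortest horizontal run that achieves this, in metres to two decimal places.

At 1:10 the run is 10 × 1214 = 12140 mm.
12140 mm = 12.14 m.

12.14 m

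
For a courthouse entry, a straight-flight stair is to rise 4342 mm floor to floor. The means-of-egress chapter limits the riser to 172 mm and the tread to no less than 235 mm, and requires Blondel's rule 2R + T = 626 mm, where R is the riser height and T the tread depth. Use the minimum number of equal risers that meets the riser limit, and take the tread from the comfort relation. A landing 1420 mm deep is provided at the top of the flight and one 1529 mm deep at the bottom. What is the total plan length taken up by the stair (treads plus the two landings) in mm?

10249 mm

⌈4342/172⌉ = 26 risers.
Riser R = 4342 / 26 = 167 mm, within the 172 mm limit.
Tread T = 626 − 2 × 167 = 292 mm (≥ 235 mm).
Going = (26 − 1) × 292 = 7300 mm.
Enclosure = 7300 + 1420 + 1529 = 10249 mm.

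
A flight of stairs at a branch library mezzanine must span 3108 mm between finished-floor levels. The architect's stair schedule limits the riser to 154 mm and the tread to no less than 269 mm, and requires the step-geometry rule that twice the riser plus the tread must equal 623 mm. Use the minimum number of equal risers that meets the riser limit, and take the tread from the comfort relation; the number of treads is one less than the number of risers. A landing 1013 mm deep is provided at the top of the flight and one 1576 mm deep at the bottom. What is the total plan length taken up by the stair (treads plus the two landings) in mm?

3108 / 154 = 20.182 → round up to 21 risers.
R = 3108 ÷ 21 = 148 mm.
T = 623 − 2·148 = 327 mm, which satisfies the 269 mm minimum.
Going = (21 − 1) × 327 = 6540 mm.
Enclosure = 6540 + 1013 + 1576 = 9129 mm.

9129 mm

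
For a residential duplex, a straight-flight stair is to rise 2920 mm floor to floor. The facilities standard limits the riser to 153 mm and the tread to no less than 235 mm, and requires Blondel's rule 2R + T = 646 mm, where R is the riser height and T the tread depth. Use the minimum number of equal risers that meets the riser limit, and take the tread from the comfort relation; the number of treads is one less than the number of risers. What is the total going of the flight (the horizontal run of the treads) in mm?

6726 mm

At most 153 each: 2920/153 = 19.08, giving 20 risers.
Riser R = 2920 / 20 = 146 mm, within the 153 mm limit.
T = 646 − 2·146 = 354 mm, which satisfies the 235 mm minimum.
20 risers give 19 treads; going = 19 × 354 = 6726 mm.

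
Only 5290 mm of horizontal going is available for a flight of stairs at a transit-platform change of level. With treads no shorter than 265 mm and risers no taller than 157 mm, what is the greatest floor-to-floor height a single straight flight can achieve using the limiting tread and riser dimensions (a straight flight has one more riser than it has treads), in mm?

Treads that fit: ⌊5290 / 265⌋ = 19.
Risers = treads + 1 = 20.
Maximum height = 20 × 157 = 3140 mm.

3140 mm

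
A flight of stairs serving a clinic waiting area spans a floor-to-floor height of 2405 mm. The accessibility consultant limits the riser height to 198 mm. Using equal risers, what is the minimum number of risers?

⌈2405/198⌉ = 13 risers.

13 risers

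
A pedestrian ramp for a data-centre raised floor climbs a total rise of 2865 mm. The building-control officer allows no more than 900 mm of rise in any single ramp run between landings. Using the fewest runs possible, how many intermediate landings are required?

2865 / 900 = 3.183 → round up to 4 ramp runs.
4 runs are separated by 3 intermediate landings.

3 intermediate landings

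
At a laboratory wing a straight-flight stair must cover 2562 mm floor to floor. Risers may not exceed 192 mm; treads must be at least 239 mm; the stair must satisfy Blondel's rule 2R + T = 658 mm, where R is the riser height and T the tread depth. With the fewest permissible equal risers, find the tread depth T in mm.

⌈2562/192⌉ = 14 risers.
Riser R = 2562 / 14 = 183 mm, within the 192 mm limit.
From 2R + T = 658: T = 658 − 366 = 292 mm.

292 mm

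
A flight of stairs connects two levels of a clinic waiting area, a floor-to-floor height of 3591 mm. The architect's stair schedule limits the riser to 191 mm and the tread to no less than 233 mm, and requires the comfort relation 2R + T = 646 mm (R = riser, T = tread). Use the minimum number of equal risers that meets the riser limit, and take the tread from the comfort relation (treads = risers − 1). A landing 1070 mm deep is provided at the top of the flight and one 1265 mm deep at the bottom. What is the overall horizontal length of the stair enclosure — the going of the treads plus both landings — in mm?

7159 mm

3591 / 191 = 18.80, so 19 risers are needed.
Each riser is 3591/19 = 189 mm (≤ 191 mm).
From 2R + T = 646: T = 646 − 378 = 268 mm.
Going = (19 − 1) × 268 = 4824 mm.
Enclosure = 4824 + 1070 + 1265 = 7159 mm.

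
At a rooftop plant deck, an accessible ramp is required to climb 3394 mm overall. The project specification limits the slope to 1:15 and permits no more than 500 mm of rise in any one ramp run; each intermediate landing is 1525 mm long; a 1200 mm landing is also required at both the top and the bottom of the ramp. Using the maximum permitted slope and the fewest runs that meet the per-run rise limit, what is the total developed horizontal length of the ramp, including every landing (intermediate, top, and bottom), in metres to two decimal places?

At most 500 each: 3394/500 = 6.79, giving 7 ramp runs. That means 6 intermediate landings.
Ramp run (horizontal) at 1:15: 3394 × 15 = 50910 mm.
Intermediate landings: 6 × 1525 = 9150 mm.
Top and bottom landings: 2 × 1200 = 2400 mm.
Total = 50910 + 9150 + 2400 = 62460 mm.
= 62.46 m.

62.46 m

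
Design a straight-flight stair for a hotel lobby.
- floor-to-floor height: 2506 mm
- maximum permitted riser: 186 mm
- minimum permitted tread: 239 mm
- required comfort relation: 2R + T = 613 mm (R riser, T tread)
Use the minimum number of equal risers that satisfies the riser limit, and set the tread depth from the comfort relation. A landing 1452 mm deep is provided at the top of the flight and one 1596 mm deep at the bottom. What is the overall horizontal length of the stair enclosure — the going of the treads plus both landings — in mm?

6363 mm

⌈2506/186⌉ = 14 risers.
R = 2506 ÷ 14 = 179 mm.
T = 613 − 2·179 = 255 mm, which satisfies the 239 mm minimum.
Going = (14 − 1) × 255 = 3315 mm.
Enclosure = 3315 + 1452 + 1596 = 6363 mm.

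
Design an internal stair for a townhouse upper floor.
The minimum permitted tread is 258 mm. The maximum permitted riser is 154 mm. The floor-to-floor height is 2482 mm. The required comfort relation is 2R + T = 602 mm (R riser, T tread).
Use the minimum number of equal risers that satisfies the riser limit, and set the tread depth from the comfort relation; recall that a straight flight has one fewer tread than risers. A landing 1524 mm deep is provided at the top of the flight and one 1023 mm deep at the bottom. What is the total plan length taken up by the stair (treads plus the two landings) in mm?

7507 mm

2482 / 154 = 16.117 → round up to 17 risers.
Riser R = 2482 / 17 = 146 mm, within the 154 mm limit.
T = 602 − 2·146 = 310 mm, which satisfies the 258 mm minimum.
Going = (17 − 1) × 310 = 4960 mm.
Enclosure = 4960 + 1524 + 1023 = 7507 mm.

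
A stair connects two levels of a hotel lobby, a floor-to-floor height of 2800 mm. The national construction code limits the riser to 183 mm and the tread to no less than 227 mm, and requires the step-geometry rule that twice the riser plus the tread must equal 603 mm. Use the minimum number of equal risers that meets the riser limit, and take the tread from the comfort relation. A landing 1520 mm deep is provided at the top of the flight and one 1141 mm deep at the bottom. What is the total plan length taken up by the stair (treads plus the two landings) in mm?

At most 183 each: 2800/183 = 15.30, giving 16 risers.
Each riser is 2800/16 = 175 mm (≤ 183 mm).
From 2R + T = 603: T = 603 − 350 = 253 mm.
Going = (16 − 1) × 253 = 3795 mm.
Add landings: 3795 + 1520 + 1141 = 6456 mm.

6456 mm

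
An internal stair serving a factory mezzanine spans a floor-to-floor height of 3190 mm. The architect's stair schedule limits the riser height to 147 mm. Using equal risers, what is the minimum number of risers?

3190 / 147 = 21.701 → round up to 22 risers.

22 risers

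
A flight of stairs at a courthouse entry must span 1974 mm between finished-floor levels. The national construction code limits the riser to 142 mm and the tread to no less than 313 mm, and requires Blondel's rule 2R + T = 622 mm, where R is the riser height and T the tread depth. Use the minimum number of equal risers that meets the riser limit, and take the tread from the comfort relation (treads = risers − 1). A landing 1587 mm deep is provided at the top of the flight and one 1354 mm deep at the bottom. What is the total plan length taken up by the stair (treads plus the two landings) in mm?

⌈1974/142⌉ = 14 risers.
Each riser is 1974/14 = 141 mm (≤ 142 mm).
From 2R + T = 622: T = 622 − 282 = 340 mm.
Treads = 14 − 1 = 13; going = 13 × 340 = 4420 mm.
Enclosure = 4420 + 1587 + 1354 = 7361 mm.

7361 mm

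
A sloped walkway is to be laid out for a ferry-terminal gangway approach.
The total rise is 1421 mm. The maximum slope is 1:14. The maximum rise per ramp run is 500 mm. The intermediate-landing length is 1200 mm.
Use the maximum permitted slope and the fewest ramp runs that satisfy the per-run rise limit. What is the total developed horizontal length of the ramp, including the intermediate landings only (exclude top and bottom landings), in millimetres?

1421 / 500 = 2.84, so 3 ramp runs are needed. That means 2 intermediate landings.
Horizontal run for 1421 mm of rise at 1:14 is 1421 × 14 = 19894 mm.
2 intermediate landings contribute 2 × 1200 = 2400 mm.
Developed length = 19894 + 2400 = 22294 mm.

22294 mm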